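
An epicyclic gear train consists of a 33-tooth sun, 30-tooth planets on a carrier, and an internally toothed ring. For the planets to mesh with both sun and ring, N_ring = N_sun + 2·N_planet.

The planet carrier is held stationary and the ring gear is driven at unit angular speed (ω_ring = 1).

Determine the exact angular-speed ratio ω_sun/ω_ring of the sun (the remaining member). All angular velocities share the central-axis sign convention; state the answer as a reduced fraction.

N_ring = 33 + 2·30 = 93
33(ω_s−ω_c) = −93(ω_r−ω_c),  ω_c=0, ω_r=1
ω_s = 0 − (93/33)(1−0) = -31/11
ω_s/ω_r = -31/11

-31/11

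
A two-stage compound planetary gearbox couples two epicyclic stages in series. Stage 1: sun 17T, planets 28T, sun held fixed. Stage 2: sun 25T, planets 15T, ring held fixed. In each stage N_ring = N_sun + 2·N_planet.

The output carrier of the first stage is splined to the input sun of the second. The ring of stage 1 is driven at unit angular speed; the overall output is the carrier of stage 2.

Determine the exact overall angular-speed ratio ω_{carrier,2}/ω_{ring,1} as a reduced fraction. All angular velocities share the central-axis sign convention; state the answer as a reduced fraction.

73/288

Stage 1: N_ring = 17 + 2·28 = 73
Stage 1: 17(ω_s−ω_c) = −73(ω_r−ω_c),  ω_s=0, ω_r=1
Stage 1: 17(0−ω_c) = −73(1−ω_c)  ⇒  90ω_c = 73  ⇒  ω_c = 73/90
  ⇒ ω_c¹/ω_r¹ = 73/90
Stage 2: N_ring = 25 + 2·15 = 55
Stage 2: 25(ω_s−ω_c) = −55(ω_r−ω_c),  ω_r=0, ω_s=1
Stage 2: 25(1−ω_c) = −55(0−ω_c)  ⇒  80ω_c = 25  ⇒  ω_c = 5/16
  ⇒ ω_c²/ω_s² = 5/16
Coupling ω_s² = ω_c¹ ⇒ overall = 73/90 × 5/16 = 73/288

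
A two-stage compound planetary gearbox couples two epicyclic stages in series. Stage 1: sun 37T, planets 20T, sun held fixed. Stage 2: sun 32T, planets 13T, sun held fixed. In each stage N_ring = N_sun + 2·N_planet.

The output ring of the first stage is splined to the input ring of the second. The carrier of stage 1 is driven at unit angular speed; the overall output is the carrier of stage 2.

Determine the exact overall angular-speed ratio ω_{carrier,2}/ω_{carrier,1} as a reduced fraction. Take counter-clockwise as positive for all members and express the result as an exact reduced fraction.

Stage 1: N_ring = 37 + 2·20 = 77
Stage 1: 37(ω_s−ω_c) = −77(ω_r−ω_c),  ω_s=0, ω_c=1
Stage 1: ω_r = 1 − (37/77)(0−1) = 114/77
  ⇒ ω_r¹/ω_c¹ = 114/77
Stage 2: N_ring = 32 + 2·13 = 58
Stage 2: 32(ω_s−ω_c) = −58(ω_r−ω_c),  ω_s=0, ω_r=1
Stage 2: 32(0−ω_c) = −58(1−ω_c)  ⇒  90ω_c = 58  ⇒  ω_c = 29/45
  ⇒ ω_c²/ω_r² = 29/45
Coupling ω_r² = ω_r¹ ⇒ overall = 114/77 × 29/45 = 1102/1155

1102/1155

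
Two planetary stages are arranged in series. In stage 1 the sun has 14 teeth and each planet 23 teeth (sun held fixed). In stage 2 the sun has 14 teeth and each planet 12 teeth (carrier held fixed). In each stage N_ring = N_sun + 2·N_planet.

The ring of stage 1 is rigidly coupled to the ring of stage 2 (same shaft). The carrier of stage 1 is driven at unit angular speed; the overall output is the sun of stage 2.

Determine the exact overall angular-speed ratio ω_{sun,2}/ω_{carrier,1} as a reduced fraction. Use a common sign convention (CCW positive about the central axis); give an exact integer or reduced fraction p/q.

-703/210

Stage 1: N_ring = 14 + 2·23 = 60
Stage 1: 14(ω_s−ω_c) = −60(ω_r−ω_c),  ω_s=0, ω_c=1
Stage 1: ω_r = 1 − (14/60)(0−1) = 37/30
  ⇒ ω_r¹/ω_c¹ = 37/30
Stage 2: N_ring = 14 + 2·12 = 38
Stage 2: 14(ω_s−ω_c) = −38(ω_r−ω_c),  ω_c=0, ω_r=1
Stage 2: ω_s = 0 − (38/14)(1−0) = -19/7
  ⇒ ω_s²/ω_r² = -19/7
Coupling ω_r² = ω_r¹ ⇒ overall = 37/30 × -19/7 = -703/210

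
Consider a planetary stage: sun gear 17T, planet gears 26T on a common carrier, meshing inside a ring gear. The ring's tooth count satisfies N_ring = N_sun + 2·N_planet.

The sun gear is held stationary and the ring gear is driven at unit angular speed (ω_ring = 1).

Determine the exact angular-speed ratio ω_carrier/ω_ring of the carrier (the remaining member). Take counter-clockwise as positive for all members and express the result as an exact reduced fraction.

N_ring = 17 + 2·26 = 69
17(ω_s−ω_c) = −69(ω_r−ω_c),  ω_s=0, ω_r=1
17(0−ω_c) = −69(1−ω_c)  ⇒  86ω_c = 69  ⇒  ω_c = 69/86
ω_c/ω_r = 69/86

69/86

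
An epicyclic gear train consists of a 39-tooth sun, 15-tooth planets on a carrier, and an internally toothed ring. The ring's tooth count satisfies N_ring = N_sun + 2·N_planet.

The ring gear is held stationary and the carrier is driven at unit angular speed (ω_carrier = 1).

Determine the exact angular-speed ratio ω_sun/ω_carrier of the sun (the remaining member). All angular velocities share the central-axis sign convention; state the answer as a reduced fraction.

N_ring = 39 + 2·15 = 69
39(ω_s−ω_c) = −69(ω_r−ω_c),  ω_r=0, ω_c=1
ω_s = 1 − (69/39)(0−1) = 36/13
ω_s/ω_c = 36/13

36/13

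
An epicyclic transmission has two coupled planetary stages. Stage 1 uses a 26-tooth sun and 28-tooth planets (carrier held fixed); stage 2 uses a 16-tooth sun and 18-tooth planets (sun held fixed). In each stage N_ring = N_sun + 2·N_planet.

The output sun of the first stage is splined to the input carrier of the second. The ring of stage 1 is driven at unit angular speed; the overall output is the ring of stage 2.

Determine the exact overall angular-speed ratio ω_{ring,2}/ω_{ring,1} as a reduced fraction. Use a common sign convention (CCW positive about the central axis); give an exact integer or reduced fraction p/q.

Stage 1: N_ring = 26 + 2·28 = 82
Stage 1: 26(ω_s−ω_c) = −82(ω_r−ω_c),  ω_c=0, ω_r=1
Stage 1: ω_s = 0 − (82/26)(1−0) = -41/13
  ⇒ ω_s¹/ω_r¹ = -41/13
Stage 2: N_ring = 16 + 2·18 = 52
Stage 2: 16(ω_s−ω_c) = −52(ω_r−ω_c),  ω_s=0, ω_c=1
Stage 2: ω_r = 1 − (16/52)(0−1) = 17/13
  ⇒ ω_r²/ω_c² = 17/13
Coupling ω_c² = ω_s¹ ⇒ overall = -41/13 × 17/13 = -697/169

-697/169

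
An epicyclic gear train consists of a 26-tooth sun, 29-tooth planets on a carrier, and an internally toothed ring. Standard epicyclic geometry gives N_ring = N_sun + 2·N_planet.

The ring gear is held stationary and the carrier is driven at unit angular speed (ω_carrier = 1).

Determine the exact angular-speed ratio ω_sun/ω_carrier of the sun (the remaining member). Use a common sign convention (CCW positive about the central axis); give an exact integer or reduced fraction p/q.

55/13

N_ring = 26 + 2·29 = 84
26(ω_s−ω_c) = −84(ω_r−ω_c),  ω_r=0, ω_c=1
ω_s = 1 − (84/26)(0−1) = 55/13
ω_s/ω_c = 55/13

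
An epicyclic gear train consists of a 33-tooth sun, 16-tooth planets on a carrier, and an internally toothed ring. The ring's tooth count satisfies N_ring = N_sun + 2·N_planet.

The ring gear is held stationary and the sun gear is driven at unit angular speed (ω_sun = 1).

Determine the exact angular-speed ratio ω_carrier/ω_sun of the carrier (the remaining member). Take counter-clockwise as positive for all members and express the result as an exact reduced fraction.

N_ring = 33 + 2·16 = 65
33(ω_s−ω_c) = −65(ω_r−ω_c),  ω_r=0, ω_s=1
33(1−ω_c) = −65(0−ω_c)  ⇒  98ω_c = 33  ⇒  ω_c = 33/98
ω_c/ω_s = 33/98

33/98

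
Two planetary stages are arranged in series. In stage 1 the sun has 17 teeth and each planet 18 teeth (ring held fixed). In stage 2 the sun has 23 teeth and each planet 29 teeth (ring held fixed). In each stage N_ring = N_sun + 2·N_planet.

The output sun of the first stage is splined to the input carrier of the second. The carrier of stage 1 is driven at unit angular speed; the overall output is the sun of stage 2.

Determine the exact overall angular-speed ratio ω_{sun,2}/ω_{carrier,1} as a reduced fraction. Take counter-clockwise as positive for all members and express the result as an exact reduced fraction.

7280/391

Stage 1: N_ring = 17 + 2·18 = 53
Stage 1: 17(ω_s−ω_c) = −53(ω_r−ω_c),  ω_r=0, ω_c=1
Stage 1: ω_s = 1 − (53/17)(0−1) = 70/17
  ⇒ ω_s¹/ω_c¹ = 70/17
Stage 2: N_ring = 23 + 2·29 = 81
Stage 2: 23(ω_s−ω_c) = −81(ω_r−ω_c),  ω_r=0, ω_c=1
Stage 2: ω_s = 1 − (81/23)(0−1) = 104/23
  ⇒ ω_s²/ω_c² = 104/23
Coupling ω_c² = ω_s¹ ⇒ overall = 70/17 × 104/23 = 7280/391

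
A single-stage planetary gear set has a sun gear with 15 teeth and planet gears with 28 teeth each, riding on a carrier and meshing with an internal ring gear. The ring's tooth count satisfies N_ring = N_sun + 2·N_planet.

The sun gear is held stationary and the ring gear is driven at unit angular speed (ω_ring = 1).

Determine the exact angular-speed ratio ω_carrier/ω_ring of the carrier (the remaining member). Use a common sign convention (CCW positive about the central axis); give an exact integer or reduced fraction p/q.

71/86

N_ring = 15 + 2·28 = 71
15(ω_s−ω_c) = −71(ω_r−ω_c),  ω_s=0, ω_r=1
15(0−ω_c) = −71(1−ω_c)  ⇒  86ω_c = 71  ⇒  ω_c = 71/86
ω_c/ω_r = 71/86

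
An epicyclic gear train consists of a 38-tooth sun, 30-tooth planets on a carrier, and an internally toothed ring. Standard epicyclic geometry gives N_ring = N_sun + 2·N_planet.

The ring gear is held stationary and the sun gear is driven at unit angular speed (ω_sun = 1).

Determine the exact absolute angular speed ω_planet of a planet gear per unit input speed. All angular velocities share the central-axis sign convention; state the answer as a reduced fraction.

-19/30

N_ring = 38 + 2·30 = 98
38(ω_s−ω_c) = −98(ω_r−ω_c),  ω_r=0, ω_s=1
38(1−ω_c) = −98(0−ω_c)  ⇒  136ω_c = 38  ⇒  ω_c = 19/68
sun–planet: 38·(1−19/68) = −30·(ω_p−ω_c)  ⇒  ω_p−ω_c = −(38/30)·(49/68) = -931/1020
ω_p = 19/68 − 931/1020 = -19/30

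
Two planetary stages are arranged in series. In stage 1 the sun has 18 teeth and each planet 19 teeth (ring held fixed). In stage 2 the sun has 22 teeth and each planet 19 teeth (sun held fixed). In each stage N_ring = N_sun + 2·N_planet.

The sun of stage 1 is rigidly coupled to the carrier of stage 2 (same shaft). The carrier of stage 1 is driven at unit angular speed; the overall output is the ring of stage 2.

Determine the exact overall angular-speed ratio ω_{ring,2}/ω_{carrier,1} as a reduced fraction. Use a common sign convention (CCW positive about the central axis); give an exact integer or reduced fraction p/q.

1517/270

Stage 1: N_ring = 18 + 2·19 = 56
Stage 1: 18(ω_s−ω_c) = −56(ω_r−ω_c),  ω_r=0, ω_c=1
Stage 1: ω_s = 1 − (56/18)(0−1) = 37/9
  ⇒ ω_s¹/ω_c¹ = 37/9
Stage 2: N_ring = 22 + 2·19 = 60
Stage 2: 22(ω_s−ω_c) = −60(ω_r−ω_c),  ω_s=0, ω_c=1
Stage 2: ω_r = 1 − (22/60)(0−1) = 41/30
  ⇒ ω_r²/ω_c² = 41/30
Coupling ω_c² = ω_s¹ ⇒ overall = 37/9 × 41/30 = 1517/270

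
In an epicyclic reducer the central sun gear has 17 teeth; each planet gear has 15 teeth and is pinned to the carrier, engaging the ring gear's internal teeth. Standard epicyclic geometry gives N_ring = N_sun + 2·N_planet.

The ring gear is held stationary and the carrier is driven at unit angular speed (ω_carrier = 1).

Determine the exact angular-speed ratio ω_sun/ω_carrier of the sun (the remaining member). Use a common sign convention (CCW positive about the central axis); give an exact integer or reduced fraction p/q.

N_ring = 17 + 2·15 = 47
17(ω_s−ω_c) = −47(ω_r−ω_c),  ω_r=0, ω_c=1
ω_s = 1 − (47/17)(0−1) = 64/17
ω_s/ω_c = 64/17

64/17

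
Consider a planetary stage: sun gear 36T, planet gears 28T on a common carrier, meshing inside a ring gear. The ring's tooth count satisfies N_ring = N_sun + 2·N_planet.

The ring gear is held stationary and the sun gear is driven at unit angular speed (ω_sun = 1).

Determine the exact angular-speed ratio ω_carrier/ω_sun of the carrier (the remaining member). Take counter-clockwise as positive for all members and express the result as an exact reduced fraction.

N_ring = 36 + 2·28 = 92
36(ω_s−ω_c) = −92(ω_r−ω_c),  ω_r=0, ω_s=1
36(1−ω_c) = −92(0−ω_c)  ⇒  128ω_c = 36  ⇒  ω_c = 9/32
ω_c/ω_s = 9/32

9/32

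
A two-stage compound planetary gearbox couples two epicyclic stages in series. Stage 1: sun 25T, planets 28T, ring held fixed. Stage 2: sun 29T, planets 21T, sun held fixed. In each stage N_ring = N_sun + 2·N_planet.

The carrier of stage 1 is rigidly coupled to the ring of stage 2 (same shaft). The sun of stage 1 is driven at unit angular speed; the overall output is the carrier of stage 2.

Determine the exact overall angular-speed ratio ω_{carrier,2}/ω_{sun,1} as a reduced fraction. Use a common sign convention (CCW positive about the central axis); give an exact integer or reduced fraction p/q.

Stage 1: N_ring = 25 + 2·28 = 81
Stage 1: 25(ω_s−ω_c) = −81(ω_r−ω_c),  ω_r=0, ω_s=1
Stage 1: 25(1−ω_c) = −81(0−ω_c)  ⇒  106ω_c = 25  ⇒  ω_c = 25/106
  ⇒ ω_c¹/ω_s¹ = 25/106
Stage 2: N_ring = 29 + 2·21 = 71
Stage 2: 29(ω_s−ω_c) = −71(ω_r−ω_c),  ω_s=0, ω_r=1
Stage 2: 29(0−ω_c) = −71(1−ω_c)  ⇒  100ω_c = 71  ⇒  ω_c = 71/100
  ⇒ ω_c²/ω_r² = 71/100
Coupling ω_r² = ω_c¹ ⇒ overall = 25/106 × 71/100 = 71/424

71/424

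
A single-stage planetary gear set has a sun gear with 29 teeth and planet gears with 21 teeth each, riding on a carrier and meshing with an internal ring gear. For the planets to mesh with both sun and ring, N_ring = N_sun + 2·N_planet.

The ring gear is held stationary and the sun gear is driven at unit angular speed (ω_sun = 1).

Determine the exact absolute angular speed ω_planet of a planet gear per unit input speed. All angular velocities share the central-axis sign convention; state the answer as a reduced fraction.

-29/42

N_ring = 29 + 2·21 = 71
29(ω_s−ω_c) = −71(ω_r−ω_c),  ω_r=0, ω_s=1
29(1−ω_c) = −71(0−ω_c)  ⇒  100ω_c = 29  ⇒  ω_c = 29/100
sun–planet: 29·(1−29/100) = −21·(ω_p−ω_c)  ⇒  ω_p−ω_c = −(29/21)·(71/100) = -2059/2100
ω_p = 29/100 − 2059/2100 = -29/42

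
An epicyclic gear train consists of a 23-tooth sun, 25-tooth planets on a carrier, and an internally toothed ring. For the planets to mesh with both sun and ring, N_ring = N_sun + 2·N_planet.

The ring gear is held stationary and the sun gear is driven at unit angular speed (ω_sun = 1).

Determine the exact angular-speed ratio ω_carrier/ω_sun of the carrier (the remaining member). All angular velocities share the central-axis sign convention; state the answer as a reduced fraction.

N_ring = 23 + 2·25 = 73
23(ω_s−ω_c) = −73(ω_r−ω_c),  ω_r=0, ω_s=1
23(1−ω_c) = −73(0−ω_c)  ⇒  96ω_c = 23  ⇒  ω_c = 23/96
ω_c/ω_s = 23/96

23/96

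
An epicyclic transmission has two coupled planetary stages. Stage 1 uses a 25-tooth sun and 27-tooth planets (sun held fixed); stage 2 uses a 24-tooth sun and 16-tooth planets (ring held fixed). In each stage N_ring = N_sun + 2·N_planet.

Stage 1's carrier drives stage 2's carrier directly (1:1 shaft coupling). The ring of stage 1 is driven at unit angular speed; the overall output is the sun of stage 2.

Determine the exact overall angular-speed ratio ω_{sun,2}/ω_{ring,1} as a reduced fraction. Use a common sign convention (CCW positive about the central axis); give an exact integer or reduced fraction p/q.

395/156

Stage 1: N_ring = 25 + 2·27 = 79
Stage 1: 25(ω_s−ω_c) = −79(ω_r−ω_c),  ω_s=0, ω_r=1
Stage 1: 25(0−ω_c) = −79(1−ω_c)  ⇒  104ω_c = 79  ⇒  ω_c = 79/104
  ⇒ ω_c¹/ω_r¹ = 79/104
Stage 2: N_ring = 24 + 2·16 = 56
Stage 2: 24(ω_s−ω_c) = −56(ω_r−ω_c),  ω_r=0, ω_c=1
Stage 2: ω_s = 1 − (56/24)(0−1) = 10/3
  ⇒ ω_s²/ω_c² = 10/3
Coupling ω_c² = ω_c¹ ⇒ overall = 79/104 × 10/3 = 395/156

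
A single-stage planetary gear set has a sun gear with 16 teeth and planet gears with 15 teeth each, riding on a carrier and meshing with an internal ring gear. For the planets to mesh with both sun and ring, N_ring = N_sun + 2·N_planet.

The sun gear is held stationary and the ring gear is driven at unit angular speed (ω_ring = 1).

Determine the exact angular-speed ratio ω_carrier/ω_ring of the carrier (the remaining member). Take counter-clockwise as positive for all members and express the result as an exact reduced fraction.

N_ring = 16 + 2·15 = 46
16(ω_s−ω_c) = −46(ω_r−ω_c),  ω_s=0, ω_r=1
16(0−ω_c) = −46(1−ω_c)  ⇒  62ω_c = 46  ⇒  ω_c = 23/31
ω_c/ω_r = 23/31

23/31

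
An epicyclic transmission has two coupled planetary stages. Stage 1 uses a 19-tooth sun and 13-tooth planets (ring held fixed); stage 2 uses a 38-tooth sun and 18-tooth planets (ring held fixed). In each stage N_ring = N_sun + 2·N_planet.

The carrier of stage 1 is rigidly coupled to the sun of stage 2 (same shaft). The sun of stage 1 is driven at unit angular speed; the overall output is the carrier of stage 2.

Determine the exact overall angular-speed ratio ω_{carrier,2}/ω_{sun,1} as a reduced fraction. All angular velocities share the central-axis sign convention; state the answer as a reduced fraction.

361/3584

Stage 1: N_ring = 19 + 2·13 = 45
Stage 1: 19(ω_s−ω_c) = −45(ω_r−ω_c),  ω_r=0, ω_s=1
Stage 1: 19(1−ω_c) = −45(0−ω_c)  ⇒  64ω_c = 19  ⇒  ω_c = 19/64
  ⇒ ω_c¹/ω_s¹ = 19/64
Stage 2: N_ring = 38 + 2·18 = 74
Stage 2: 38(ω_s−ω_c) = −74(ω_r−ω_c),  ω_r=0, ω_s=1
Stage 2: 38(1−ω_c) = −74(0−ω_c)  ⇒  112ω_c = 38  ⇒  ω_c = 19/56
  ⇒ ω_c²/ω_s² = 19/56
Coupling ω_s² = ω_c¹ ⇒ overall = 19/64 × 19/56 = 361/3584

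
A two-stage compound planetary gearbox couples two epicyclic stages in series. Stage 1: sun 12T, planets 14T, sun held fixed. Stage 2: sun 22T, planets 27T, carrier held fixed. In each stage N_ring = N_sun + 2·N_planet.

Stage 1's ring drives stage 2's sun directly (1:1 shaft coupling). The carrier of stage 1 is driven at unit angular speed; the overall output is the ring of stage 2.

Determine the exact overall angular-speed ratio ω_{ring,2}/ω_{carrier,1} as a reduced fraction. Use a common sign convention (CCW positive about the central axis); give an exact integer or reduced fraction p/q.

-143/380

Stage 1: N_ring = 12 + 2·14 = 40
Stage 1: 12(ω_s−ω_c) = −40(ω_r−ω_c),  ω_s=0, ω_c=1
Stage 1: ω_r = 1 − (12/40)(0−1) = 13/10
  ⇒ ω_r¹/ω_c¹ = 13/10
Stage 2: N_ring = 22 + 2·27 = 76
Stage 2: 22(ω_s−ω_c) = −76(ω_r−ω_c),  ω_c=0, ω_s=1
Stage 2: ω_r = 0 − (22/76)(1−0) = -11/38
  ⇒ ω_r²/ω_s² = -11/38
Coupling ω_s² = ω_r¹ ⇒ overall = 13/10 × -11/38 = -143/380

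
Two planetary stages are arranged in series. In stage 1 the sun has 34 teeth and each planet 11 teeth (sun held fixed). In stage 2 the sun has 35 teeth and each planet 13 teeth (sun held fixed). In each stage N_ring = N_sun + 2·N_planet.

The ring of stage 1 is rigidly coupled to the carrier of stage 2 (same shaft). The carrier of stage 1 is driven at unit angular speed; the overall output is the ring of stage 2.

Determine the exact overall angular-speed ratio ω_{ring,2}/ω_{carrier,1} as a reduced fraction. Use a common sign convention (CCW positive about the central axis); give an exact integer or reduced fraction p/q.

1080/427

Stage 1: N_ring = 34 + 2·11 = 56
Stage 1: 34(ω_s−ω_c) = −56(ω_r−ω_c),  ω_s=0, ω_c=1
Stage 1: ω_r = 1 − (34/56)(0−1) = 45/28
  ⇒ ω_r¹/ω_c¹ = 45/28
Stage 2: N_ring = 35 + 2·13 = 61
Stage 2: 35(ω_s−ω_c) = −61(ω_r−ω_c),  ω_s=0, ω_c=1
Stage 2: ω_r = 1 − (35/61)(0−1) = 96/61
  ⇒ ω_r²/ω_c² = 96/61
Coupling ω_c² = ω_r¹ ⇒ overall = 45/28 × 96/61 = 1080/427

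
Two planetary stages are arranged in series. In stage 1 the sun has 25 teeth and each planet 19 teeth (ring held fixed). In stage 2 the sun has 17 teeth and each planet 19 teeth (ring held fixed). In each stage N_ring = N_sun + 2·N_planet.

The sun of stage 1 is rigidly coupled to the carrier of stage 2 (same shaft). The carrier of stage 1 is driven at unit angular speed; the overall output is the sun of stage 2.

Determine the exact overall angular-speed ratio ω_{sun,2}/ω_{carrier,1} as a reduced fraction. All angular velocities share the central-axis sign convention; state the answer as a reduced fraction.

6336/425

Stage 1: N_ring = 25 + 2·19 = 63
Stage 1: 25(ω_s−ω_c) = −63(ω_r−ω_c),  ω_r=0, ω_c=1
Stage 1: ω_s = 1 − (63/25)(0−1) = 88/25
  ⇒ ω_s¹/ω_c¹ = 88/25
Stage 2: N_ring = 17 + 2·19 = 55
Stage 2: 17(ω_s−ω_c) = −55(ω_r−ω_c),  ω_r=0, ω_c=1
Stage 2: ω_s = 1 − (55/17)(0−1) = 72/17
  ⇒ ω_s²/ω_c² = 72/17
Coupling ω_c² = ω_s¹ ⇒ overall = 88/25 × 72/17 = 6336/425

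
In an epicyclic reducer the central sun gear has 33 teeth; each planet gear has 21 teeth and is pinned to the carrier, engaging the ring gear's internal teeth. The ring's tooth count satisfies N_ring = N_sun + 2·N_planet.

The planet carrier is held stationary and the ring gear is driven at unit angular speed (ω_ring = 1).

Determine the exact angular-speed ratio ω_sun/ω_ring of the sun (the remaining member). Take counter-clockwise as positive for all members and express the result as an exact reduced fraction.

N_ring = 33 + 2·21 = 75
33(ω_s−ω_c) = −75(ω_r−ω_c),  ω_c=0, ω_r=1
ω_s = 0 − (75/33)(1−0) = -25/11
ω_s/ω_r = -25/11

-25/11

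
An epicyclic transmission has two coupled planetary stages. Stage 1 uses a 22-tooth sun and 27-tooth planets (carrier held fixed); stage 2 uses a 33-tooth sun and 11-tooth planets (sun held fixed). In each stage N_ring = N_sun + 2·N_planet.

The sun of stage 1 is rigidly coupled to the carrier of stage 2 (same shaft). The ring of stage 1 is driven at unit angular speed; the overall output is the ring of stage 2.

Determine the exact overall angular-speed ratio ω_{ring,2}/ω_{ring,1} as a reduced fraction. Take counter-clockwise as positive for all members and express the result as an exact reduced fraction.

Stage 1: N_ring = 22 + 2·27 = 76
Stage 1: 22(ω_s−ω_c) = −76(ω_r−ω_c),  ω_c=0, ω_r=1
Stage 1: ω_s = 0 − (76/22)(1−0) = -38/11
  ⇒ ω_s¹/ω_r¹ = -38/11
Stage 2: N_ring = 33 + 2·11 = 55
Stage 2: 33(ω_s−ω_c) = −55(ω_r−ω_c),  ω_s=0, ω_c=1
Stage 2: ω_r = 1 − (33/55)(0−1) = 8/5
  ⇒ ω_r²/ω_c² = 8/5
Coupling ω_c² = ω_s¹ ⇒ overall = -38/11 × 8/5 = -304/55

-304/55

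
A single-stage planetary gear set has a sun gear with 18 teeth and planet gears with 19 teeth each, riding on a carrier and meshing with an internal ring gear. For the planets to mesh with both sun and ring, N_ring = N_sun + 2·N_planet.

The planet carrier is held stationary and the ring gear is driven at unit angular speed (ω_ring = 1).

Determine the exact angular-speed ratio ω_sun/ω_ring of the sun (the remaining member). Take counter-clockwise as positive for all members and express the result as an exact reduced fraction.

N_ring = 18 + 2·19 = 56
18(ω_s−ω_c) = −56(ω_r−ω_c),  ω_c=0, ω_r=1
ω_s = 0 − (56/18)(1−0) = -28/9
ω_s/ω_r = -28/9

-28/9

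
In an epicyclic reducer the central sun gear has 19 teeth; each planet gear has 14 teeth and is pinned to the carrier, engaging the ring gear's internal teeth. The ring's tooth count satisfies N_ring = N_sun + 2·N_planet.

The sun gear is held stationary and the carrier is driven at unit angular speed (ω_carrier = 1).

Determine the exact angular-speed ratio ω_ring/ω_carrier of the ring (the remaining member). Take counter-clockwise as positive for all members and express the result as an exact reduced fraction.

66/47

N_ring = 19 + 2·14 = 47
19(ω_s−ω_c) = −47(ω_r−ω_c),  ω_s=0, ω_c=1
ω_r = 1 − (19/47)(0−1) = 66/47
ω_r/ω_c = 66/47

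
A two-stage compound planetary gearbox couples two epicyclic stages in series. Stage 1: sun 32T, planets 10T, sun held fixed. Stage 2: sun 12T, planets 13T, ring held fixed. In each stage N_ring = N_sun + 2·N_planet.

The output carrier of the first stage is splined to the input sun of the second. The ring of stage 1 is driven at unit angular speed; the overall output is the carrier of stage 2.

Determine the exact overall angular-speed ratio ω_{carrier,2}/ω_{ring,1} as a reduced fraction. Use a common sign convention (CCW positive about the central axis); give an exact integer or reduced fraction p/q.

Stage 1: N_ring = 32 + 2·10 = 52
Stage 1: 32(ω_s−ω_c) = −52(ω_r−ω_c),  ω_s=0, ω_r=1
Stage 1: 32(0−ω_c) = −52(1−ω_c)  ⇒  84ω_c = 52  ⇒  ω_c = 13/21
  ⇒ ω_c¹/ω_r¹ = 13/21
Stage 2: N_ring = 12 + 2·13 = 38
Stage 2: 12(ω_s−ω_c) = −38(ω_r−ω_c),  ω_r=0, ω_s=1
Stage 2: 12(1−ω_c) = −38(0−ω_c)  ⇒  50ω_c = 12  ⇒  ω_c = 6/25
  ⇒ ω_c²/ω_s² = 6/25
Coupling ω_s² = ω_c¹ ⇒ overall = 13/21 × 6/25 = 26/175

26/175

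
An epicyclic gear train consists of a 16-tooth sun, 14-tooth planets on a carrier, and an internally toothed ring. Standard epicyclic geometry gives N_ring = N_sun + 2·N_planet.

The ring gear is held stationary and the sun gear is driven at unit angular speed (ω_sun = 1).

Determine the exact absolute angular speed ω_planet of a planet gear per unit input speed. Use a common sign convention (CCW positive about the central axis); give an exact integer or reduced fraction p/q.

N_ring = 16 + 2·14 = 44
16(ω_s−ω_c) = −44(ω_r−ω_c),  ω_r=0, ω_s=1
16(1−ω_c) = −44(0−ω_c)  ⇒  60ω_c = 16  ⇒  ω_c = 4/15
sun–planet: 16·(1−4/15) = −14·(ω_p−ω_c)  ⇒  ω_p−ω_c = −(16/14)·(11/15) = -88/105
ω_p = 4/15 − 88/105 = -4/7

-4/7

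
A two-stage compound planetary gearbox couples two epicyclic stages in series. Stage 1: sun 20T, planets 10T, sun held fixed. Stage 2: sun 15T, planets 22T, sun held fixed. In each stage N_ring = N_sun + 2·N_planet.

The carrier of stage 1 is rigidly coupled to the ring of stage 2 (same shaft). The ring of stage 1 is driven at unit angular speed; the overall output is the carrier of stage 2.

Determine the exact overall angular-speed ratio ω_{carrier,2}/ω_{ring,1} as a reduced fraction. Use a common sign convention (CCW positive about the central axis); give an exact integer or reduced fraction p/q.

Stage 1: N_ring = 20 + 2·10 = 40
Stage 1: 20(ω_s−ω_c) = −40(ω_r−ω_c),  ω_s=0, ω_r=1
Stage 1: 20(0−ω_c) = −40(1−ω_c)  ⇒  60ω_c = 40  ⇒  ω_c = 2/3
  ⇒ ω_c¹/ω_r¹ = 2/3
Stage 2: N_ring = 15 + 2·22 = 59
Stage 2: 15(ω_s−ω_c) = −59(ω_r−ω_c),  ω_s=0, ω_r=1
Stage 2: 15(0−ω_c) = −59(1−ω_c)  ⇒  74ω_c = 59  ⇒  ω_c = 59/74
  ⇒ ω_c²/ω_r² = 59/74
Coupling ω_r² = ω_c¹ ⇒ overall = 2/3 × 59/74 = 59/111

59/111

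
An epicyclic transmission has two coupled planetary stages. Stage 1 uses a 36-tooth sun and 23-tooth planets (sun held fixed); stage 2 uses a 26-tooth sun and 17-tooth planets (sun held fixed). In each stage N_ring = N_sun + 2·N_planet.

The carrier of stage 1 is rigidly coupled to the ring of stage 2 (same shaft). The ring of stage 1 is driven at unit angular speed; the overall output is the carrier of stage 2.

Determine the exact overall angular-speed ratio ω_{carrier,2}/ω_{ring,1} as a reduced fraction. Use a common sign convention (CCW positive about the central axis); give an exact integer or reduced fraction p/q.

Stage 1: N_ring = 36 + 2·23 = 82
Stage 1: 36(ω_s−ω_c) = −82(ω_r−ω_c),  ω_s=0, ω_r=1
Stage 1: 36(0−ω_c) = −82(1−ω_c)  ⇒  118ω_c = 82  ⇒  ω_c = 41/59
  ⇒ ω_c¹/ω_r¹ = 41/59
Stage 2: N_ring = 26 + 2·17 = 60
Stage 2: 26(ω_s−ω_c) = −60(ω_r−ω_c),  ω_s=0, ω_r=1
Stage 2: 26(0−ω_c) = −60(1−ω_c)  ⇒  86ω_c = 60  ⇒  ω_c = 30/43
  ⇒ ω_c²/ω_r² = 30/43
Coupling ω_r² = ω_c¹ ⇒ overall = 41/59 × 30/43 = 1230/2537

1230/2537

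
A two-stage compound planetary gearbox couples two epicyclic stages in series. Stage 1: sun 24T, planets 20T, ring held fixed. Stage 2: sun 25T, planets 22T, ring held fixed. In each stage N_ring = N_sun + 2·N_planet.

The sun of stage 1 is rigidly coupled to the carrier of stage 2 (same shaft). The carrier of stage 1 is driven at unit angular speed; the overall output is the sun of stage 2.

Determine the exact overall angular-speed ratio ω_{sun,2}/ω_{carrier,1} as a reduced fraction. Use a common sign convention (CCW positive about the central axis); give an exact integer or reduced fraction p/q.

1034/75

Stage 1: N_ring = 24 + 2·20 = 64
Stage 1: 24(ω_s−ω_c) = −64(ω_r−ω_c),  ω_r=0, ω_c=1
Stage 1: ω_s = 1 − (64/24)(0−1) = 11/3
  ⇒ ω_s¹/ω_c¹ = 11/3
Stage 2: N_ring = 25 + 2·22 = 69
Stage 2: 25(ω_s−ω_c) = −69(ω_r−ω_c),  ω_r=0, ω_c=1
Stage 2: ω_s = 1 − (69/25)(0−1) = 94/25
  ⇒ ω_s²/ω_c² = 94/25
Coupling ω_c² = ω_s¹ ⇒ overall = 11/3 × 94/25 = 1034/75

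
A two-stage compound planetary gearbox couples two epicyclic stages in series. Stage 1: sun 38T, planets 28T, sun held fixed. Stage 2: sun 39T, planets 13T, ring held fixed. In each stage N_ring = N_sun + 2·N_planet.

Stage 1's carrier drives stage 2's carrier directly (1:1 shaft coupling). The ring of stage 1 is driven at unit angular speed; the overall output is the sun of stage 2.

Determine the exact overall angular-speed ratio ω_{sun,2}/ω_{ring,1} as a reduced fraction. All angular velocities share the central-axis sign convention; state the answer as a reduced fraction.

Stage 1: N_ring = 38 + 2·28 = 94
Stage 1: 38(ω_s−ω_c) = −94(ω_r−ω_c),  ω_s=0, ω_r=1
Stage 1: 38(0−ω_c) = −94(1−ω_c)  ⇒  132ω_c = 94  ⇒  ω_c = 47/66
  ⇒ ω_c¹/ω_r¹ = 47/66
Stage 2: N_ring = 39 + 2·13 = 65
Stage 2: 39(ω_s−ω_c) = −65(ω_r−ω_c),  ω_r=0, ω_c=1
Stage 2: ω_s = 1 − (65/39)(0−1) = 8/3
  ⇒ ω_s²/ω_c² = 8/3
Coupling ω_c² = ω_c¹ ⇒ overall = 47/66 × 8/3 = 188/99

188/99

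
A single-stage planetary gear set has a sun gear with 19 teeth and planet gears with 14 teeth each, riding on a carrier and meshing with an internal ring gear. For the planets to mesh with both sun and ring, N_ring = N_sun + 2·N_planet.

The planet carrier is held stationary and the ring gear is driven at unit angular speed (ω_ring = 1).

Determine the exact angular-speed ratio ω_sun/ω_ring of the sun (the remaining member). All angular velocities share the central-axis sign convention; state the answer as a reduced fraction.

N_ring = 19 + 2·14 = 47
19(ω_s−ω_c) = −47(ω_r−ω_c),  ω_c=0, ω_r=1
ω_s = 0 − (47/19)(1−0) = -47/19
ω_s/ω_r = -47/19

-47/19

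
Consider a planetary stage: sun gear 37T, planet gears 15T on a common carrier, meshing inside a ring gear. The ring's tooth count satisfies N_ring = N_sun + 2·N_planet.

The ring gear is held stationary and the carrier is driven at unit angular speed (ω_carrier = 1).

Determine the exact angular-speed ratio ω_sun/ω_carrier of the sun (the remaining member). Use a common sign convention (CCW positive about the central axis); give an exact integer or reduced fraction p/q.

104/37

N_ring = 37 + 2·15 = 67
37(ω_s−ω_c) = −67(ω_r−ω_c),  ω_r=0, ω_c=1
ω_s = 1 − (67/37)(0−1) = 104/37
ω_s/ω_c = 104/37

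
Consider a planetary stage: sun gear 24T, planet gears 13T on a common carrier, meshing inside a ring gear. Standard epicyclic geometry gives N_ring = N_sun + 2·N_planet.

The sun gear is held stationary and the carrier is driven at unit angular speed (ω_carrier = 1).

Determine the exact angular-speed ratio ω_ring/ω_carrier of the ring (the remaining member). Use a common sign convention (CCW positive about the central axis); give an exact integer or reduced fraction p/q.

37/25

N_ring = 24 + 2·13 = 50
24(ω_s−ω_c) = −50(ω_r−ω_c),  ω_s=0, ω_c=1
ω_r = 1 − (24/50)(0−1) = 37/25
ω_r/ω_c = 37/25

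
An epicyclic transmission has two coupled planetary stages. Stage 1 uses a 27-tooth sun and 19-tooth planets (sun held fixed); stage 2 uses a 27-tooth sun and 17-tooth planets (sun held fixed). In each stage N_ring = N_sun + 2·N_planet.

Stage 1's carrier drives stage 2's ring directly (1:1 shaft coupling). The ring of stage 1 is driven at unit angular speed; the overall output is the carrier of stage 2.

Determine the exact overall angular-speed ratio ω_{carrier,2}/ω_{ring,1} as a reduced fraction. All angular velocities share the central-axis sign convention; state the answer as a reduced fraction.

Stage 1: N_ring = 27 + 2·19 = 65
Stage 1: 27(ω_s−ω_c) = −65(ω_r−ω_c),  ω_s=0, ω_r=1
Stage 1: 27(0−ω_c) = −65(1−ω_c)  ⇒  92ω_c = 65  ⇒  ω_c = 65/92
  ⇒ ω_c¹/ω_r¹ = 65/92
Stage 2: N_ring = 27 + 2·17 = 61
Stage 2: 27(ω_s−ω_c) = −61(ω_r−ω_c),  ω_s=0, ω_r=1
Stage 2: 27(0−ω_c) = −61(1−ω_c)  ⇒  88ω_c = 61  ⇒  ω_c = 61/88
  ⇒ ω_c²/ω_r² = 61/88
Coupling ω_r² = ω_c¹ ⇒ overall = 65/92 × 61/88 = 3965/8096

3965/8096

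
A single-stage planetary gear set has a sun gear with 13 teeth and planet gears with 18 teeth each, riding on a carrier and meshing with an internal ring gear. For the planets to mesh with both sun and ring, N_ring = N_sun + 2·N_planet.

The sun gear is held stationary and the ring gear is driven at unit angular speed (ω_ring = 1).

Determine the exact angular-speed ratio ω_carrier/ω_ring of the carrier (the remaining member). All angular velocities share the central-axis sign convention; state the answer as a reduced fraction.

N_ring = 13 + 2·18 = 49
13(ω_s−ω_c) = −49(ω_r−ω_c),  ω_s=0, ω_r=1
13(0−ω_c) = −49(1−ω_c)  ⇒  62ω_c = 49  ⇒  ω_c = 49/62
ω_c/ω_r = 49/62

49/62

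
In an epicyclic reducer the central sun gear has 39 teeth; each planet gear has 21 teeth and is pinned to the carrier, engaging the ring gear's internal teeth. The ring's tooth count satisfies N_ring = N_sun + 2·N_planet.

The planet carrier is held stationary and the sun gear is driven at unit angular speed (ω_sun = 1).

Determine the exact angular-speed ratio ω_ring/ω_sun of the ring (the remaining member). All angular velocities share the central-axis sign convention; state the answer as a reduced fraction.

-13/27

N_ring = 39 + 2·21 = 81
39(ω_s−ω_c) = −81(ω_r−ω_c),  ω_c=0, ω_s=1
ω_r = 0 − (39/81)(1−0) = -13/27
ω_r/ω_s = -13/27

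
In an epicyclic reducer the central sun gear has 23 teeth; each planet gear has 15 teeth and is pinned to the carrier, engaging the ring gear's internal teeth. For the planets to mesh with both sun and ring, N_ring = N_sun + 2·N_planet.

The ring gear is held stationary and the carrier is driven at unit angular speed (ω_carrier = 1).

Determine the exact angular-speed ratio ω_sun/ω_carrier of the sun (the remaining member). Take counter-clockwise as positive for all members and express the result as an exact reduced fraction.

76/23

N_ring = 23 + 2·15 = 53
23(ω_s−ω_c) = −53(ω_r−ω_c),  ω_r=0, ω_c=1
ω_s = 1 − (53/23)(0−1) = 76/23
ω_s/ω_c = 76/23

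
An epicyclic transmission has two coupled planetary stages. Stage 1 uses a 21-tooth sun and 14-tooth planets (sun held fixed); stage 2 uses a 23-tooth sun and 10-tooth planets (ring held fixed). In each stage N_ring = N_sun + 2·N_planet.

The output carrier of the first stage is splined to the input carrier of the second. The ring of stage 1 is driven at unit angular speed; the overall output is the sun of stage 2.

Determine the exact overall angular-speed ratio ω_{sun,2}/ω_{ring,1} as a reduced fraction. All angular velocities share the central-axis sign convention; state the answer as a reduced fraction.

231/115

Stage 1: N_ring = 21 + 2·14 = 49
Stage 1: 21(ω_s−ω_c) = −49(ω_r−ω_c),  ω_s=0, ω_r=1
Stage 1: 21(0−ω_c) = −49(1−ω_c)  ⇒  70ω_c = 49  ⇒  ω_c = 7/10
  ⇒ ω_c¹/ω_r¹ = 7/10
Stage 2: N_ring = 23 + 2·10 = 43
Stage 2: 23(ω_s−ω_c) = −43(ω_r−ω_c),  ω_r=0, ω_c=1
Stage 2: ω_s = 1 − (43/23)(0−1) = 66/23
  ⇒ ω_s²/ω_c² = 66/23
Coupling ω_c² = ω_c¹ ⇒ overall = 7/10 × 66/23 = 231/115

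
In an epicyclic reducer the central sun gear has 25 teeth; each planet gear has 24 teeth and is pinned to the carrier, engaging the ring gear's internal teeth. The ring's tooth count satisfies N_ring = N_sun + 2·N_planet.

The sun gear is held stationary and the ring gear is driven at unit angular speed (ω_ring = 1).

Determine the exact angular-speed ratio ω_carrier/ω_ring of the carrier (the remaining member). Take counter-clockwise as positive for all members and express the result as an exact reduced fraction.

73/98

N_ring = 25 + 2·24 = 73
25(ω_s−ω_c) = −73(ω_r−ω_c),  ω_s=0, ω_r=1
25(0−ω_c) = −73(1−ω_c)  ⇒  98ω_c = 73  ⇒  ω_c = 73/98
ω_c/ω_r = 73/98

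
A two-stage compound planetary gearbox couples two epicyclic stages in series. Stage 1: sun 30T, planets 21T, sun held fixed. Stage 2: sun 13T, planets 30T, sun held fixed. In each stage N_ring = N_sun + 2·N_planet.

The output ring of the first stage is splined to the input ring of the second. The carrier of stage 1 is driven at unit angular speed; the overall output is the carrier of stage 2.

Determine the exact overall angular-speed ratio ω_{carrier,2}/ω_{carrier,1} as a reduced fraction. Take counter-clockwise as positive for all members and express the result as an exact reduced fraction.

1241/1032

Stage 1: N_ring = 30 + 2·21 = 72
Stage 1: 30(ω_s−ω_c) = −72(ω_r−ω_c),  ω_s=0, ω_c=1
Stage 1: ω_r = 1 − (30/72)(0−1) = 17/12
  ⇒ ω_r¹/ω_c¹ = 17/12
Stage 2: N_ring = 13 + 2·30 = 73
Stage 2: 13(ω_s−ω_c) = −73(ω_r−ω_c),  ω_s=0, ω_r=1
Stage 2: 13(0−ω_c) = −73(1−ω_c)  ⇒  86ω_c = 73  ⇒  ω_c = 73/86
  ⇒ ω_c²/ω_r² = 73/86
Coupling ω_r² = ω_r¹ ⇒ overall = 17/12 × 73/86 = 1241/1032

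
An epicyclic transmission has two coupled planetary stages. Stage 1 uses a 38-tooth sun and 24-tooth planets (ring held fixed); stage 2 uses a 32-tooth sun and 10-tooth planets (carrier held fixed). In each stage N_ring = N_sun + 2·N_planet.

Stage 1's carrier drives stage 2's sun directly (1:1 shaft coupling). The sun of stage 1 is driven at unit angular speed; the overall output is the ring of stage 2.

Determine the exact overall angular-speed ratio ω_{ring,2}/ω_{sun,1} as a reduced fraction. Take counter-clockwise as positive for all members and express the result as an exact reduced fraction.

Stage 1: N_ring = 38 + 2·24 = 86
Stage 1: 38(ω_s−ω_c) = −86(ω_r−ω_c),  ω_r=0, ω_s=1
Stage 1: 38(1−ω_c) = −86(0−ω_c)  ⇒  124ω_c = 38  ⇒  ω_c = 19/62
  ⇒ ω_c¹/ω_s¹ = 19/62
Stage 2: N_ring = 32 + 2·10 = 52
Stage 2: 32(ω_s−ω_c) = −52(ω_r−ω_c),  ω_c=0, ω_s=1
Stage 2: ω_r = 0 − (32/52)(1−0) = -8/13
  ⇒ ω_r²/ω_s² = -8/13
Coupling ω_s² = ω_c¹ ⇒ overall = 19/62 × -8/13 = -76/403

-76/403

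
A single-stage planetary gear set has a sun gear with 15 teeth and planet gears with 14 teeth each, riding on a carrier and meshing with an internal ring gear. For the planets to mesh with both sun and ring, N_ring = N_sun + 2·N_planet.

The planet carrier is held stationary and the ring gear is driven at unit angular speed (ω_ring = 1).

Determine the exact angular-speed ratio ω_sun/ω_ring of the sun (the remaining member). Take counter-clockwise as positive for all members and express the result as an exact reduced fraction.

N_ring = 15 + 2·14 = 43
15(ω_s−ω_c) = −43(ω_r−ω_c),  ω_c=0, ω_r=1
ω_s = 0 − (43/15)(1−0) = -43/15
ω_s/ω_r = -43/15

-43/15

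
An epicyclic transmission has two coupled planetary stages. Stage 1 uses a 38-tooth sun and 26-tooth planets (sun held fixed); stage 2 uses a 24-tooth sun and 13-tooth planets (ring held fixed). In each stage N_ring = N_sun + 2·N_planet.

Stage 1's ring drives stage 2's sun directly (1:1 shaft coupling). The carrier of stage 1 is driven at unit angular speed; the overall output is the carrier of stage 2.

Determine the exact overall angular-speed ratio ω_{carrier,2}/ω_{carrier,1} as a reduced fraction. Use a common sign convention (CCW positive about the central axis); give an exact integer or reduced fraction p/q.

256/555

Stage 1: N_ring = 38 + 2·26 = 90
Stage 1: 38(ω_s−ω_c) = −90(ω_r−ω_c),  ω_s=0, ω_c=1
Stage 1: ω_r = 1 − (38/90)(0−1) = 64/45
  ⇒ ω_r¹/ω_c¹ = 64/45
Stage 2: N_ring = 24 + 2·13 = 50
Stage 2: 24(ω_s−ω_c) = −50(ω_r−ω_c),  ω_r=0, ω_s=1
Stage 2: 24(1−ω_c) = −50(0−ω_c)  ⇒  74ω_c = 24  ⇒  ω_c = 12/37
  ⇒ ω_c²/ω_s² = 12/37
Coupling ω_s² = ω_r¹ ⇒ overall = 64/45 × 12/37 = 256/555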